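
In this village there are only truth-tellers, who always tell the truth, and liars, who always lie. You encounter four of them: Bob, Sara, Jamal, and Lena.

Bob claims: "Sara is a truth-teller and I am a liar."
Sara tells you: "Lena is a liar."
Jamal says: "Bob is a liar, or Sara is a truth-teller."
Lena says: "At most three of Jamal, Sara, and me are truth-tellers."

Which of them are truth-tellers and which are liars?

Bob: liar, Sara: liar, Jamal: truth-teller, Lena: truth-teller

Regardless of anyone's role, Lena's statement is true, so Lena is a truth-teller.
With that fixed, Sara's statement is false, so Sara is a liar.
With that fixed, Bob's statement is false, so Bob is a liar.
With that fixed, Jamal's statement is true, so Jamal is a truth-teller.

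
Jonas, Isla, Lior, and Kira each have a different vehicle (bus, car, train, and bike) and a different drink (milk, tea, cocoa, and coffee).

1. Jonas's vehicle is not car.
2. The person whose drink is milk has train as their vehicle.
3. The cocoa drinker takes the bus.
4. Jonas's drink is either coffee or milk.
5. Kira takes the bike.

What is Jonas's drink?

With clues 1–4, cocoa and tea are impossible for Jonas's drink.
With clues 1–5, coffee is impossible for Jonas's drink.
That leaves milk.

milk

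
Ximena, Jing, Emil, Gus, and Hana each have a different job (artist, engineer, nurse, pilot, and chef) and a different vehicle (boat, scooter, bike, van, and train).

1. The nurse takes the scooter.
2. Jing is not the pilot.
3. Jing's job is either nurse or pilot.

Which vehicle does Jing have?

scooter

With clues 1–3, bike, boat, train, and van are impossible for Jing's vehicle.
That leaves scooter.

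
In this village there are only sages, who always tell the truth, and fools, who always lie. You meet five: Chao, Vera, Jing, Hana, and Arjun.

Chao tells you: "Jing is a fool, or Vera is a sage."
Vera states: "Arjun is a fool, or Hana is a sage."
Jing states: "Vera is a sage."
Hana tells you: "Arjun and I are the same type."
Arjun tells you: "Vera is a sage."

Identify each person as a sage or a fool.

Chao: sage, Vera: sage, Jing: sage, Hana: sage, Arjun: sage

Consider Chao. Suppose Chao is a fool.
Then no assignment of the remaining roles makes every statement match its speaker's type — contradiction.
So Chao is a sage.
Consider Vera. Suppose Vera is a fool.
Then no assignment of the remaining roles makes every statement match its speaker's type — contradiction.
So Vera is a sage.
With that fixed, Jing's statement is true, so Jing is a sage.
With that fixed, Arjun's statement is true, so Arjun is a sage.
Consider Hana. Suppose Hana is a fool.
Then Vera's statement comes out false, contradicting Vera being a sage.
So Hana is a sage.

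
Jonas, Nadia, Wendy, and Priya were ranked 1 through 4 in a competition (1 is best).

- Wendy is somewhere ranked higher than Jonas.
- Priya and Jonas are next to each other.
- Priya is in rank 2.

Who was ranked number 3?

With clues 1–2, Nadia and Wendy are ruled out for rank 3.
With clues 1–3, Priya is ruled out for rank 3.
So rank 3 is Jonas.

Jonas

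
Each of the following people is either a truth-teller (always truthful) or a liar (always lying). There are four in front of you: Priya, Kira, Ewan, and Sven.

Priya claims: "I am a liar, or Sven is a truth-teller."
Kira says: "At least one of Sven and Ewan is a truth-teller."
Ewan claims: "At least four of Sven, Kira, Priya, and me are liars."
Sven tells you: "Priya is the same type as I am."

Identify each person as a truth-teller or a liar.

Priya: truth-teller, Kira: truth-teller, Ewan: liar, Sven: truth-teller

Consider Priya. Suppose Priya is a liar.
Then Priya's own statement would have to be false, but it can't be — contradiction.
So Priya is a truth-teller.
With that fixed, Ewan's statement is false, so Ewan is a liar.
Consider Kira. Suppose Kira is a liar.
Then no assignment of the remaining roles makes every statement match its speaker's type — contradiction.
So Kira is a truth-teller.
Consider Sven. Suppose Sven is a liar.
Then Priya's statement comes out false, contradicting Priya being a truth-teller.
So Sven is a truth-teller.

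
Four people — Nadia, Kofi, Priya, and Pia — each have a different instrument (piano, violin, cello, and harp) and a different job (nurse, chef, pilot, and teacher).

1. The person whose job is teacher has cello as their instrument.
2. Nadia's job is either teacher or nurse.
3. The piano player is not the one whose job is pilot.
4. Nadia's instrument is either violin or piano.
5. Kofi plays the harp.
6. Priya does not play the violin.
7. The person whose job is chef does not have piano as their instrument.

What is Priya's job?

With clues 1–4, nurse is impossible for Priya's job.
With clues 1–6, pilot is impossible for Priya's job.
With clues 1–7, chef is impossible for Priya's job.
That leaves teacher.

teacher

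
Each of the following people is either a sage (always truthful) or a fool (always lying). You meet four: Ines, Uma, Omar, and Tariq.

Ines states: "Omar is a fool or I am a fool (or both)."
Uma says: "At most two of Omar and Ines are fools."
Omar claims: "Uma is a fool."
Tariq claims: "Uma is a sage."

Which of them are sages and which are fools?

Regardless of anyone's role, Uma's statement is true, so Uma is a sage.
With that fixed, Omar's statement is false, so Omar is a fool.
With that fixed, Tariq's statement is true, so Tariq is a sage.
With that fixed, Ines's statement is true, so Ines is a sage.

Ines: sage, Uma: sage, Omar: fool, Tariq: sage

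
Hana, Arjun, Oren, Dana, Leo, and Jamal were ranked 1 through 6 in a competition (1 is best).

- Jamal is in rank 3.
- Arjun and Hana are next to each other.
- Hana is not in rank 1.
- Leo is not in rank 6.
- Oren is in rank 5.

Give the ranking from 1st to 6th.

From clue 1: Jamal → rank 3.
From clues 1–2: Hana is in {1,2,4,5,6}.
From clues 1–3: Hana is in {2,4,5,6}.
From clues 1–5: Arjun → rank 1, Hana → rank 2, Leo → rank 4, Oren → rank 5, Dana → rank 6.

Arjun, Hana, Jamal, Leo, Oren, Dana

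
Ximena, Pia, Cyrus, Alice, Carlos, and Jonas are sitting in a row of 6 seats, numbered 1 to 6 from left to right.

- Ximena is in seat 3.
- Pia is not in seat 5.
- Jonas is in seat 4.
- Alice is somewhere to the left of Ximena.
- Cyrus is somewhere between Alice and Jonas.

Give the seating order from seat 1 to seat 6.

From clue 1: Ximena → seat 3.
From clues 1–2: Pia is in {1,2,4,6}.
From clues 1–3: Jonas → seat 4.
From clues 1–4: Alice is in {1,2}.
From clues 1–5: Alice → seat 1, Cyrus → seat 2, Carlos → seat 5, Pia → seat 6.

Alice, Cyrus, Ximena, Jonas, Carlos, Pia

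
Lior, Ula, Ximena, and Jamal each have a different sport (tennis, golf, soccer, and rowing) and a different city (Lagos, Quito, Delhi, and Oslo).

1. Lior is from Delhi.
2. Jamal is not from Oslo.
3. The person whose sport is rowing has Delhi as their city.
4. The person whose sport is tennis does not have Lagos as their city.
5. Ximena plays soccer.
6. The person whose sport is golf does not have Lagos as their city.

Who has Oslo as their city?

Clue 1 rules out Lior for the one with city Oslo.
With clues 1–2, Jamal is impossible for the one with city Oslo.
With clues 1–6, Ximena is impossible for the one with city Oslo.
That leaves Ula.

Ula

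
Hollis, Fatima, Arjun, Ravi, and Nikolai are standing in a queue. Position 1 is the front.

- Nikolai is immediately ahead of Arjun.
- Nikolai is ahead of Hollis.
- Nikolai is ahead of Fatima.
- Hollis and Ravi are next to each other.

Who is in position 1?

Nikolai

With clue 1, Arjun is ruled out for position 1.
With clues 1–2, Hollis is ruled out for position 1.
With clues 1–3, Fatima is ruled out for position 1.
With clues 1–4, Ravi is ruled out for position 1.
So position 1 is Nikolai.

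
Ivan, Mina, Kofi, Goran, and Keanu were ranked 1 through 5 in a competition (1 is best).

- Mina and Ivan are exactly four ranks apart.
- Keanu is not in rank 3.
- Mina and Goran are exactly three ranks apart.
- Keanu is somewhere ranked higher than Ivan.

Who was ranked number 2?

With clue 1, Ivan and Mina are ruled out for rank 2.
With clues 1–3, Kofi is ruled out for rank 2.
With clues 1–4, Goran is ruled out for rank 2.
So rank 2 is Keanu.

Keanu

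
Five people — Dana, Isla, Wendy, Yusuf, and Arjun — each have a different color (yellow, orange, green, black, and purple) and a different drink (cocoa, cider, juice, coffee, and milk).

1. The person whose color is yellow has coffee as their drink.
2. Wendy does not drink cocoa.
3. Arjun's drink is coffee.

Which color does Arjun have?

yellow

With clues 1–3, black, green, orange, and purple are impossible for Arjun's color.
That leaves yellow.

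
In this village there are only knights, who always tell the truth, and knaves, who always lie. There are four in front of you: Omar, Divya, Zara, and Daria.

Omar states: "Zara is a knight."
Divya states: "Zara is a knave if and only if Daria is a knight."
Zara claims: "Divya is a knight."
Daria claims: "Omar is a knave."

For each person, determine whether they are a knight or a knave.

Omar: knight, Divya: knight, Zara: knight, Daria: knave

Consider Omar. Suppose Omar is a knave.
Then no assignment of the remaining roles makes every statement match its speaker's type — contradiction.
So Omar is a knight.
With that fixed, Daria's statement is false, so Daria is a knave.
Consider Divya. Suppose Divya is a knave.
Then no assignment of the remaining roles makes every statement match its speaker's type — contradiction.
So Divya is a knight.
With that fixed, Zara's statement is true, so Zara is a knight.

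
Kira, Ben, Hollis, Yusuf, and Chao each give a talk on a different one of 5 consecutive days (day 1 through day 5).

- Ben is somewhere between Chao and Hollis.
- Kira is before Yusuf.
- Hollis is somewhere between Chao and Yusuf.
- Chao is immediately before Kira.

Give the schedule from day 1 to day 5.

Chao, Kira, Ben, Hollis, Yusuf

From clue 1: Ben is in {2,3,4}.
From clues 1–3: Hollis is in {3,4}.
From clues 1–4: Chao → day 1, Kira → day 2, Ben → day 3, Hollis → day 4, Yusuf → day 5.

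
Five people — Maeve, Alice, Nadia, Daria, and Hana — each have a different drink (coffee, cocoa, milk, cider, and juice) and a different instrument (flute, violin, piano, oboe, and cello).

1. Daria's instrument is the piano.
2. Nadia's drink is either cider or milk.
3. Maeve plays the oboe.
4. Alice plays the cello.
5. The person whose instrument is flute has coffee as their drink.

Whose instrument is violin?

Nadia

Clue 1 rules out Daria for the one with instrument violin.
With clues 1–3, Maeve is impossible for the one with instrument violin.
With clues 1–4, Alice is impossible for the one with instrument violin.
With clues 1–5, Hana is impossible for the one with instrument violin.
That leaves Nadia.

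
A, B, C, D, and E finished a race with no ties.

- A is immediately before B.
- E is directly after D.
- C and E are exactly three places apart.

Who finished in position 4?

B

With clues 1–2, C is ruled out for place 4.
With clues 1–3, A, D, and E are ruled out for place 4.
So place 4 is B.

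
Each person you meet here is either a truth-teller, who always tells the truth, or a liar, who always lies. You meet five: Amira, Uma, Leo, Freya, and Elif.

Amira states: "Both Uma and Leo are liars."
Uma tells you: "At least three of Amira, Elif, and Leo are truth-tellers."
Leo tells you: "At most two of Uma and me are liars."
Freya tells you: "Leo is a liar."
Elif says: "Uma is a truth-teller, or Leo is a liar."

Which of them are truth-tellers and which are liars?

Amira: liar, Uma: liar, Leo: truth-teller, Freya: liar, Elif: liar

Regardless of anyone's role, Leo's statement is true, so Leo is a truth-teller.
With that fixed, Freya's statement is false, so Freya is a liar.
With that fixed, Amira's statement is false, so Amira is a liar.
With that fixed, Uma's statement is false, so Uma is a liar.
With that fixed, Elif's statement is false, so Elif is a liar.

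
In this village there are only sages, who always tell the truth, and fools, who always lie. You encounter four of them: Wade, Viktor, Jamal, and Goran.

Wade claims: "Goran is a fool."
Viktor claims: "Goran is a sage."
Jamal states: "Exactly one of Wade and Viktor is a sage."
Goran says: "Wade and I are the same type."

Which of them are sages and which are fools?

Consider Wade. Suppose Wade is a fool.
Then whichever role Goran has, Goran's statement has the wrong truth value — contradiction.
So Wade is a sage.
Consider Viktor. Suppose Viktor is a sage.
Then no assignment of the remaining roles makes every statement match its speaker's type — contradiction.
So Viktor is a fool.
With that fixed, Jamal's statement is true, so Jamal is a sage.
Consider Goran. Suppose Goran is a sage.
Then Wade's statement comes out false, contradicting Wade being a sage.
So Goran is a fool.

Wade: sage, Viktor: fool, Jamal: sage, Goran: fool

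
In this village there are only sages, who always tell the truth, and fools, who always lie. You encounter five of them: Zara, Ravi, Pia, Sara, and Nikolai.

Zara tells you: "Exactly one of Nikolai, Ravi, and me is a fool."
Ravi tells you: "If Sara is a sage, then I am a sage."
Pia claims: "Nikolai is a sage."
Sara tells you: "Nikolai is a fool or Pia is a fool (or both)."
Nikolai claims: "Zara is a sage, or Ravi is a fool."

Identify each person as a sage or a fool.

Consider Zara. Suppose Zara is a sage.
Then no assignment of the remaining roles makes every statement match its speaker's type — contradiction.
So Zara is a fool.
Consider Ravi. Suppose Ravi is a fool.
Then no assignment of the remaining roles makes every statement match its speaker's type — contradiction.
So Ravi is a sage.
With that fixed, Nikolai's statement is false, so Nikolai is a fool.
With that fixed, Pia's statement is false, so Pia is a fool.
With that fixed, Sara's statement is true, so Sara is a sage.

Zara: fool, Ravi: sage, Pia: fool, Sara: sage, Nikolai: fool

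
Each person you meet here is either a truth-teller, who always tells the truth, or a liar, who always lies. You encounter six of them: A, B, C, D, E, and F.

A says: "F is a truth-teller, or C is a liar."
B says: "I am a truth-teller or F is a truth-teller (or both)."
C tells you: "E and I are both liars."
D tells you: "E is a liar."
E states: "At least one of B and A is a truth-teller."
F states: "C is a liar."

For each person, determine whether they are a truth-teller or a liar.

A: truth-teller, B: truth-teller, C: liar, D: liar, E: truth-teller, F: truth-teller

Consider A. Suppose A is a liar.
Then no assignment of the remaining roles makes every statement match its speaker's type — contradiction.
So A is a truth-teller.
With that fixed, E's statement is true, so E is a truth-teller.
With that fixed, C's statement is false, so C is a liar.
With that fixed, D's statement is false, so D is a liar.
With that fixed, F's statement is true, so F is a truth-teller.
With that fixed, B's statement is true, so B is a truth-teller.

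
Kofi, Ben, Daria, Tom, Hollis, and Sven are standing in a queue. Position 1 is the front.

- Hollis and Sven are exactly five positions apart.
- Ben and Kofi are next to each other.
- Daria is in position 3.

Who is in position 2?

Tom

With clue 1, Hollis and Sven are ruled out for position 2.
With clues 1–3, Ben, Daria, and Kofi are ruled out for position 2.
So position 2 is Tom.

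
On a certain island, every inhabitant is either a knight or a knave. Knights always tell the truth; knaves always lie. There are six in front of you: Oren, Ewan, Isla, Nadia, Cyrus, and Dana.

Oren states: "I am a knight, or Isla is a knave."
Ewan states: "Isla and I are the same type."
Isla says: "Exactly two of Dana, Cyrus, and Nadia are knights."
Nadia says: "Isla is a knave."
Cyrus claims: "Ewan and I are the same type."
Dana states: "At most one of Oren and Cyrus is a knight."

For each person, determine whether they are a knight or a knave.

Oren: knave, Ewan: knight, Isla: knight, Nadia: knave, Cyrus: knight, Dana: knight

Consider Oren. Suppose Oren is a knight.
Then no assignment of the remaining roles makes every statement match its speaker's type — contradiction.
So Oren is a knave.
With that fixed, Dana's statement is true, so Dana is a knight.
Consider Ewan. Suppose Ewan is a knave.
Then whichever role Cyrus has, Cyrus's statement has the wrong truth value — contradiction.
So Ewan is a knight.
Consider Isla. Suppose Isla is a knave.
Then Oren's statement comes out true, contradicting Oren being a knave.
So Isla is a knight.
With that fixed, Nadia's statement is false, so Nadia is a knave.
Consider Cyrus. Suppose Cyrus is a knave.
Then Isla's statement comes out false, contradicting Isla being a knight.
So Cyrus is a knight.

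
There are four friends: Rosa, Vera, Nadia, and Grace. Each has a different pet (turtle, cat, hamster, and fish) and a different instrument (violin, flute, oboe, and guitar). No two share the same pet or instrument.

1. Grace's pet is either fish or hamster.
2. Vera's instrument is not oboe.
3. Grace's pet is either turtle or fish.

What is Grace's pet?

Clue 1 rules out cat and turtle for Grace's pet.
With clues 1–3, hamster is impossible for Grace's pet.
That leaves fish.

fish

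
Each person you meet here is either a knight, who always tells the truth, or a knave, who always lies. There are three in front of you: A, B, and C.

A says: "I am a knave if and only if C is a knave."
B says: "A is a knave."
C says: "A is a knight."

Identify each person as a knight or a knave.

Consider A. Suppose A is a knave.
Then no assignment of the remaining roles makes every statement match its speaker's type — contradiction.
So A is a knight.
With that fixed, B's statement is false, so B is a knave.
With that fixed, C's statement is true, so C is a knight.

A: knight, B: knave, C: knight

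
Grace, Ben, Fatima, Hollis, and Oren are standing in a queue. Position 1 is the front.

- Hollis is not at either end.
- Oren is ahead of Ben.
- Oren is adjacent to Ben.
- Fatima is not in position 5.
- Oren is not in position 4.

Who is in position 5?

Grace

With clue 1, Hollis is ruled out for position 5.
With clues 1–2, Oren is ruled out for position 5.
With clues 1–4, Fatima is ruled out for position 5.
With clues 1–5, Ben is ruled out for position 5.
So position 5 is Grace.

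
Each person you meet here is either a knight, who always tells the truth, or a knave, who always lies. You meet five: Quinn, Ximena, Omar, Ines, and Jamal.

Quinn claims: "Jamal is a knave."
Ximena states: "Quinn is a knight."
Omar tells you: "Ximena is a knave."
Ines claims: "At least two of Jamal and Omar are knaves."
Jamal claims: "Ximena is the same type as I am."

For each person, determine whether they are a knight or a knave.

Quinn: knight, Ximena: knight, Omar: knave, Ines: knight, Jamal: knave

Consider Quinn. Suppose Quinn is a knave.
Then no assignment of the remaining roles makes every statement match its speaker's type — contradiction.
So Quinn is a knight.
With that fixed, Ximena's statement is true, so Ximena is a knight.
With that fixed, Omar's statement is false, so Omar is a knave.
Consider Ines. Suppose Ines is a knave.
Then no assignment of the remaining roles makes every statement match its speaker's type — contradiction.
So Ines is a knight.
Consider Jamal. Suppose Jamal is a knight.
Then Quinn's statement comes out false, contradicting Quinn being a knight.
So Jamal is a knave.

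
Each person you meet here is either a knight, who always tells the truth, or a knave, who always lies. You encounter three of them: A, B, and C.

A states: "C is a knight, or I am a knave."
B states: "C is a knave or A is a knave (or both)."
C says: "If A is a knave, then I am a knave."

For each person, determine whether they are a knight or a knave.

A: knight, B: knave, C: knight

Consider A. Suppose A is a knave.
Then A's own statement would have to be false, but it can't be — contradiction.
So A is a knight.
With that fixed, C's statement is true, so C is a knight.
With that fixed, B's statement is false, so B is a knave.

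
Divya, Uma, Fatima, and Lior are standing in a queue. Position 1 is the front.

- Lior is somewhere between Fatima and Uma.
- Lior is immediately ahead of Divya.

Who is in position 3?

Divya

With clues 1–2, Fatima, Lior, and Uma are ruled out for position 3.
So position 3 is Divya.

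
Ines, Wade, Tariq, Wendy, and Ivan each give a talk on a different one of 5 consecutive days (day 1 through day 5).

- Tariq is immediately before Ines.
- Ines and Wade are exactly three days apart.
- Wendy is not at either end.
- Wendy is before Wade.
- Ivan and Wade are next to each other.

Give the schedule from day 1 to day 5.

From clue 1: Ines is in {2,3,4,5}.
From clues 1–2: Ines is in {2,4,5}.
From clues 1–4: Tariq → day 1, Ines → day 2, Wade → day 5.
From clues 1–5: Wendy → day 3, Ivan → day 4.

Tariq, Ines, Wendy, Ivan, Wade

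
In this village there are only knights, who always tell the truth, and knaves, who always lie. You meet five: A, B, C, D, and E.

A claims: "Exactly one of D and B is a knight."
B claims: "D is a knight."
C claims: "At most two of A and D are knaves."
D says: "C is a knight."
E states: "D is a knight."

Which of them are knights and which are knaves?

A: knave, B: knight, C: knight, D: knight, E: knight

Regardless of anyone's role, C's statement is true, so C is a knight.
With that fixed, D's statement is true, so D is a knight.
With that fixed, E's statement is true, so E is a knight.
With that fixed, B's statement is true, so B is a knight.
With that fixed, A's statement is false, so A is a knave.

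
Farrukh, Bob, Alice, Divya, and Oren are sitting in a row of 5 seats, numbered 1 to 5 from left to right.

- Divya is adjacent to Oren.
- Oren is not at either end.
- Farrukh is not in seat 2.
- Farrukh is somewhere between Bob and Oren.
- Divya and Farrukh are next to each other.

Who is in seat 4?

Farrukh

With clues 1–4, Divya is ruled out for seat 4.
With clues 1–5, Alice, Bob, and Oren are ruled out for seat 4.
So seat 4 is Farrukh.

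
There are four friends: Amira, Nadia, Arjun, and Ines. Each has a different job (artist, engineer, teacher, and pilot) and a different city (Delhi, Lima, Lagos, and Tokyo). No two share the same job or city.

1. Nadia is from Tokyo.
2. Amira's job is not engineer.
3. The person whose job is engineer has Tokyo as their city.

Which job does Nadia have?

With clues 1–3, artist, pilot, and teacher are impossible for Nadia's job.
That leaves engineer.

engineer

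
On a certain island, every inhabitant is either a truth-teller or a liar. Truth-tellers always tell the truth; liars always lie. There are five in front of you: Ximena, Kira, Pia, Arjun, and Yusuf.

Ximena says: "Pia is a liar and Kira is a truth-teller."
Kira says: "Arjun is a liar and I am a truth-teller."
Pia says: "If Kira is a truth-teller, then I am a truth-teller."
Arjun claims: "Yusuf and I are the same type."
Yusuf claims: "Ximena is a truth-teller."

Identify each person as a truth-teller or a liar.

Consider Ximena. Suppose Ximena is a liar.
Then no assignment of the remaining roles makes every statement match its speaker's type — contradiction.
So Ximena is a truth-teller.
With that fixed, Yusuf's statement is true, so Yusuf is a truth-teller.
Consider Kira. Suppose Kira is a liar.
Then Ximena's statement comes out false, contradicting Ximena being a truth-teller.
So Kira is a truth-teller.
Consider Pia. Suppose Pia is a truth-teller.
Then Ximena's statement comes out false, contradicting Ximena being a truth-teller.
So Pia is a liar.
Consider Arjun. Suppose Arjun is a truth-teller.
Then Kira's statement comes out false, contradicting Kira being a truth-teller.
So Arjun is a liar.

Ximena: truth-teller, Kira: truth-teller, Pia: liar, Arjun: liar, Yusuf: truth-teller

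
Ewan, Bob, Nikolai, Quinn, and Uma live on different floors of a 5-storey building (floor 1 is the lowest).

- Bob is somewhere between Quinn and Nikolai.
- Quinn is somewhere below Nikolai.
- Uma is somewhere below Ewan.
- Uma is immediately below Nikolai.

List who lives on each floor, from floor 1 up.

From clue 1: Bob is in {2,3,4}.
From clues 1–4: Quinn → floor 1, Bob → floor 2, Uma → floor 3, Nikolai → floor 4, Ewan → floor 5.

Quinn, Bob, Uma, Nikolai, Ewan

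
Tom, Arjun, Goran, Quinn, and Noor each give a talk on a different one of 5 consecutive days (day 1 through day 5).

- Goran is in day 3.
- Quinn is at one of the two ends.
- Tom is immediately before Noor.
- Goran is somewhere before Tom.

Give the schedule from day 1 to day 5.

From clue 1: Goran → day 3.
From clues 1–2: Quinn is in {1,5}.
From clues 1–3: Tom is in {1,4}.
From clues 1–4: Quinn → day 1, Arjun → day 2, Tom → day 4, Noor → day 5.

Quinn, Arjun, Goran, Tom, Noor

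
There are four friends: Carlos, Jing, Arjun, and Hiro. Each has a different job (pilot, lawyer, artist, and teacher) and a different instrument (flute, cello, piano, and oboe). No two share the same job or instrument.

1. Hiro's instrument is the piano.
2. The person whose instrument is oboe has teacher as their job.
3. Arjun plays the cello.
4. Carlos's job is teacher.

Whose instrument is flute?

Clue 1 rules out Hiro for the one with instrument flute.
With clues 1–3, Arjun is impossible for the one with instrument flute.
With clues 1–4, Carlos is impossible for the one with instrument flute.
That leaves Jing.

Jing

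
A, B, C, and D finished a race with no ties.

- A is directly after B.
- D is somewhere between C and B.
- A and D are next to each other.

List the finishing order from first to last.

From clue 1: A is in {2,3,4}.
From clues 1–2: A is in {2,4}.
From clues 1–3: B → place 1, A → place 2, D → place 3, C → place 4.

B, A, D, C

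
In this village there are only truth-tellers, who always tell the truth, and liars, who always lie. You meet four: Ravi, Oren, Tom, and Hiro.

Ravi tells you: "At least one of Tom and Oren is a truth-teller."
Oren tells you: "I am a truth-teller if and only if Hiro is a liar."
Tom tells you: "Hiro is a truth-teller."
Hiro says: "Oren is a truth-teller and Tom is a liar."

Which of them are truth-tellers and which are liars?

Ravi: liar, Oren: liar, Tom: liar, Hiro: liar

Consider Ravi. Suppose Ravi is a truth-teller.
Then no assignment of the remaining roles makes every statement match its speaker's type — contradiction.
So Ravi is a liar.
Consider Oren. Suppose Oren is a truth-teller.
Then Ravi's statement comes out true, contradicting Ravi being a liar.
So Oren is a liar.
With that fixed, Hiro's statement is false, so Hiro is a liar.
With that fixed, Tom's statement is false, so Tom is a liar.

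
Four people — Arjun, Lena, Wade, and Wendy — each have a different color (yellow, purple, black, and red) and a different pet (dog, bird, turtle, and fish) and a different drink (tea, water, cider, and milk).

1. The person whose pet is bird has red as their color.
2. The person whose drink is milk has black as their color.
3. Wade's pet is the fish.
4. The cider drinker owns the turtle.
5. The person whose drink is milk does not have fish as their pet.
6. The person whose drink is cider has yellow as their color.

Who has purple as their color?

Wade

With clues 1–6, Arjun, Lena, and Wendy are impossible for the one with color purple.
That leaves Wade.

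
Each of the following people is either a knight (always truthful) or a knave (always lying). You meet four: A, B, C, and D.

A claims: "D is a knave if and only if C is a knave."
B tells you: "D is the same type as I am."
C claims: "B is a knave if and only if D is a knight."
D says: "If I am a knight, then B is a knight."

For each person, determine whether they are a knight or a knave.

Consider A. Suppose A is a knight.
Then no assignment of the remaining roles makes every statement match its speaker's type — contradiction.
So A is a knave.
Consider B. Suppose B is a knave.
Then whichever role D has, D's statement has the wrong truth value — contradiction.
So B is a knight.
With that fixed, D's statement is true, so D is a knight.
With that fixed, C's statement is false, so C is a knave.

A: knave, B: knight, C: knave, D: knight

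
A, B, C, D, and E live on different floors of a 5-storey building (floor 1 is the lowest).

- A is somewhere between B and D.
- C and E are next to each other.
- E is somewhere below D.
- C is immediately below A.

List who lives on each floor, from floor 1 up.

From clue 1: A is in {2,3,4}.
From clues 1–2: A is in {2,4}.
From clues 1–4: B → floor 1, E → floor 2, C → floor 3, A → floor 4, D → floor 5.

B, E, C, A, D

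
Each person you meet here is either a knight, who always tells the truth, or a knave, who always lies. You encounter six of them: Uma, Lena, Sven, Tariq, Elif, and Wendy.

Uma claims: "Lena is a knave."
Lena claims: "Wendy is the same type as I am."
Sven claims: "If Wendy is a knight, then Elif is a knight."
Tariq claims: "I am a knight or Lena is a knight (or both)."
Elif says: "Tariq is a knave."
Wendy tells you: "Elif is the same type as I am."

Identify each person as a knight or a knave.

Uma: knight, Lena: knave, Sven: knight, Tariq: knave, Elif: knight, Wendy: knight

Consider Uma. Suppose Uma is a knave.
Then no assignment of the remaining roles makes every statement match its speaker's type — contradiction.
So Uma is a knight.
Consider Lena. Suppose Lena is a knight.
Then Uma's statement comes out false, contradicting Uma being a knight.
So Lena is a knave.
Consider Sven. Suppose Sven is a knave.
Then no assignment of the remaining roles makes every statement match its speaker's type — contradiction.
So Sven is a knight.
Consider Tariq. Suppose Tariq is a knight.
Then no assignment of the remaining roles makes every statement match its speaker's type — contradiction.
So Tariq is a knave.
With that fixed, Elif's statement is true, so Elif is a knight.
Consider Wendy. Suppose Wendy is a knave.
Then Lena's statement comes out true, contradicting Lena being a knave.
So Wendy is a knight.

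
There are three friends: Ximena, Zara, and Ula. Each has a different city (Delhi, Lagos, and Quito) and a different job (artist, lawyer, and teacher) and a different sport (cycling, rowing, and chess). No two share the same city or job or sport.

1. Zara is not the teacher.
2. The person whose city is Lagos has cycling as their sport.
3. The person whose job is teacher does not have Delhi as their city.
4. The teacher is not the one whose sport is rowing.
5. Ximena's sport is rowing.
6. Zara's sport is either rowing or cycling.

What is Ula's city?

Quito

With clues 1–5, Delhi is impossible for Ula's city.
With clues 1–6, Lagos is impossible for Ula's city.
That leaves Quito.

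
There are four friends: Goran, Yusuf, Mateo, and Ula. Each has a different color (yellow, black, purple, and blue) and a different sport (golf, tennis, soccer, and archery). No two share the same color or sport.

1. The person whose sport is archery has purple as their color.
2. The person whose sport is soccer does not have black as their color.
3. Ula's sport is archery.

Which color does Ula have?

purple

With clues 1–3, black, blue, and yellow are impossible for Ula's color.
That leaves purple.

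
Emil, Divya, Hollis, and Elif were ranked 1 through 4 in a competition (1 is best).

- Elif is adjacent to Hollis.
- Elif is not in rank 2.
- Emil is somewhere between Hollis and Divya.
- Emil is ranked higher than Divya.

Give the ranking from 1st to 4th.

From clues 1–2: Hollis is in {2,3,4}.
From clues 1–3: Emil is in {2,3}.
From clues 1–4: Elif → rank 1, Hollis → rank 2, Emil → rank 3, Divya → rank 4.

Elif, Hollis, Emil, Divya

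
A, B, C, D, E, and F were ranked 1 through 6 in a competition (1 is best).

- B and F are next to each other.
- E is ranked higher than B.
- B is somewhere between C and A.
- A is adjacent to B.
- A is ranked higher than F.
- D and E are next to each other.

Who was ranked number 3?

With clues 1–5, C, D, E, and F are ruled out for rank 3.
With clues 1–6, B is ruled out for rank 3.
So rank 3 is A.

A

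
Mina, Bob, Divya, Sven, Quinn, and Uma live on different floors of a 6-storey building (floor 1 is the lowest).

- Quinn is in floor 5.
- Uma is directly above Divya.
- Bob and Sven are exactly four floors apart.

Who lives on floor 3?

With clue 1, Quinn is ruled out for floor 3.
With clues 1–3, Bob, Mina, Sven, and Uma are ruled out for floor 3.
So floor 3 is Divya.

Divya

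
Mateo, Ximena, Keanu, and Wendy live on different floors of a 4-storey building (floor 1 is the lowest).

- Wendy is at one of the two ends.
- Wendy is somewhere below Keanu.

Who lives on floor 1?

With clues 1–2, Keanu, Mateo, and Ximena are ruled out for floor 1.
So floor 1 is Wendy.

Wendy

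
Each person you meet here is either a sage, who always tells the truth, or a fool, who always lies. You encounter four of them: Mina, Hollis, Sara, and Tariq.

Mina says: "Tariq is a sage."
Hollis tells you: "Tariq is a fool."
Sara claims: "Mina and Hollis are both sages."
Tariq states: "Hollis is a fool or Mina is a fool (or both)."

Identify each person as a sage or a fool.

Mina: sage, Hollis: fool, Sara: fool, Tariq: sage

Consider Mina. Suppose Mina is a fool.
Then no assignment of the remaining roles makes every statement match its speaker's type — contradiction.
So Mina is a sage.
Consider Hollis. Suppose Hollis is a sage.
Then no assignment of the remaining roles makes every statement match its speaker's type — contradiction.
So Hollis is a fool.
With that fixed, Sara's statement is false, so Sara is a fool.
With that fixed, Tariq's statement is true, so Tariq is a sage.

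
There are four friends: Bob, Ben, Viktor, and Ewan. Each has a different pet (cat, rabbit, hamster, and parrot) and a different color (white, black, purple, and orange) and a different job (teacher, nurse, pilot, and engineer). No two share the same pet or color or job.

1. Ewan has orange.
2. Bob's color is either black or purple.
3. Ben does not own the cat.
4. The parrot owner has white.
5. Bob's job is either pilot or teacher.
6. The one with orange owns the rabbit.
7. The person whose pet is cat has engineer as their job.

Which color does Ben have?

Clue 1 rules out orange for Ben's color.
With clues 1–7, black and purple are impossible for Ben's color.
That leaves white.

white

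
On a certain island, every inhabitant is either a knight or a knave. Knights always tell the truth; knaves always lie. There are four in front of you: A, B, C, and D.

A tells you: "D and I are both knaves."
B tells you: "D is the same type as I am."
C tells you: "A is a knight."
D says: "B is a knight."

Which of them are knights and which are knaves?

A: knave, B: knight, C: knave, D: knight

Consider A. Suppose A is a knight.
Then A's own statement would have to be true, but it can't be — contradiction.
So A is a knave.
With that fixed, C's statement is false, so C is a knave.
Consider B. Suppose B is a knave.
Then no assignment of the remaining roles makes every statement match its speaker's type — contradiction.
So B is a knight.
With that fixed, D's statement is true, so D is a knight.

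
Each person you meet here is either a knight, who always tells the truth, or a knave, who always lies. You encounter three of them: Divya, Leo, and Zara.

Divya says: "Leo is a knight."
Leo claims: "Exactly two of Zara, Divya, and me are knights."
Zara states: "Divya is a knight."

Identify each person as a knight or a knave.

Divya: knave, Leo: knave, Zara: knave

Consider Divya. Suppose Divya is a knight.
Then no assignment of the remaining roles makes every statement match its speaker's type — contradiction.
So Divya is a knave.
With that fixed, Zara's statement is false, so Zara is a knave.
With that fixed, Leo's statement is false, so Leo is a knave.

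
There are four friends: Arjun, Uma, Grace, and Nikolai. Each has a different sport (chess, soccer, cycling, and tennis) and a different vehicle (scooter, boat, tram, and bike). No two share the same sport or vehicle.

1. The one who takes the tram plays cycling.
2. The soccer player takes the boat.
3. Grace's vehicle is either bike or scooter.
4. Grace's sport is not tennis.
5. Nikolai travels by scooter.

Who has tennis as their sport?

Nikolai

With clues 1–4, Grace is impossible for the one with sport tennis.
With clues 1–5, Arjun and Uma are impossible for the one with sport tennis.
That leaves Nikolai.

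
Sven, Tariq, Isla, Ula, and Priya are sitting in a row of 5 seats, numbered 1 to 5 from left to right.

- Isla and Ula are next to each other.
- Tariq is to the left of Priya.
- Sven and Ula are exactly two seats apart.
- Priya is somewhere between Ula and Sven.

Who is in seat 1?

Tariq

With clues 1–2, Priya is ruled out for seat 1.
With clues 1–4, Isla, Sven, and Ula are ruled out for seat 1.
So seat 1 is Tariq.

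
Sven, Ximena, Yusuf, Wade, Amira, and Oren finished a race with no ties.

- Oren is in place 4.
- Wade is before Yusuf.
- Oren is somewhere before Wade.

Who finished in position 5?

With clue 1, Oren is ruled out for place 5.
With clues 1–3, Amira, Sven, Ximena, and Yusuf are ruled out for place 5.
So place 5 is Wade.

Wade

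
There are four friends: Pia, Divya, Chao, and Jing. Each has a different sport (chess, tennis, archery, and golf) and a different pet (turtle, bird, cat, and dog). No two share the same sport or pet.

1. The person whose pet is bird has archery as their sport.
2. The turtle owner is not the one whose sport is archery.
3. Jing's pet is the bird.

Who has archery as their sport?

With clues 1–3, Chao, Divya, and Pia are impossible for the one with sport archery.
That leaves Jing.

Jing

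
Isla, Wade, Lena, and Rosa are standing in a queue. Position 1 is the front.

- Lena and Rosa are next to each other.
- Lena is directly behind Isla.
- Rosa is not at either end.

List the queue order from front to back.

From clues 1–2: Isla is in {1,2}.
From clues 1–3: Isla → position 1, Lena → position 2, Rosa → position 3, Wade → position 4.

Isla, Lena, Rosa, Wade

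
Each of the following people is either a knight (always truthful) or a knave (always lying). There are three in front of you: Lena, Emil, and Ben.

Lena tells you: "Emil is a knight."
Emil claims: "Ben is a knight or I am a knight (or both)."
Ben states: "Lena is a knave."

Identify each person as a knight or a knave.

Consider Lena. Suppose Lena is a knave.
Then no assignment of the remaining roles makes every statement match its speaker's type — contradiction.
So Lena is a knight.
With that fixed, Ben's statement is false, so Ben is a knave.
Consider Emil. Suppose Emil is a knave.
Then Lena's statement comes out false, contradicting Lena being a knight.
So Emil is a knight.

Lena: knight, Emil: knight, Ben: knave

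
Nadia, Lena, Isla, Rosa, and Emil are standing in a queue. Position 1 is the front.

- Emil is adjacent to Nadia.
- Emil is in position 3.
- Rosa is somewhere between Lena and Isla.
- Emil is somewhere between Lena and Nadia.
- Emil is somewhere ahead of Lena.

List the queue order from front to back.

Isla, Nadia, Emil, Rosa, Lena

From clues 1–2: Emil → position 3.
From clues 1–3: Nadia is in {2,4}.
From clues 1–5: Isla → position 1, Nadia → position 2, Rosa → position 4, Lena → position 5.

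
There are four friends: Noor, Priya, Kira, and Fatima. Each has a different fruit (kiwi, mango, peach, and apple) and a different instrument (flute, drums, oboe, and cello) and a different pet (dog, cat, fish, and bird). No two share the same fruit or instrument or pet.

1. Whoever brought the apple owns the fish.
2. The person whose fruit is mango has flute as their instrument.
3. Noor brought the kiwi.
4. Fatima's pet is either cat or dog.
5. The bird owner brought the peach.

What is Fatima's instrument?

flute

With clues 1–5, cello, drums, and oboe are impossible for Fatima's instrument.
That leaves flute.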